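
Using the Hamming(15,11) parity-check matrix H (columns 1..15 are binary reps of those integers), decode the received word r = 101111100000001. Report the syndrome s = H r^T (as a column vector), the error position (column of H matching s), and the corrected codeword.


s = (1, 1, 0, 1)^T, error position = 13, corrected codeword c = 101111100000101

Compute s = H r^T mod 2 one row at a time:
  s_1 = 0 + 0 + 0 + 0 + 0 + 0 + 0 + 1 = 1 ≡ 1 (mod 2).
  s_2 = 1 + 1 + 1 + 1 + 0 + 0 + 0 + 1 = 5 ≡ 1 (mod 2).
  s_3 = 0 + 1 + 1 + 1 + 0 + 0 + 0 + 1 = 4 ≡ 0 (mod 2).
  s_4 = 1 + 1 + 1 + 1 + 0 + 0 + 0 + 1 = 5 ≡ 1 (mod 2).
s = (1, 1, 0, 1)^T — this equals column 13 of H (binary 1101), so error is at position 13.
Correct: flip bit 13 of r = 101111100000001 to get c = 101111100000101.


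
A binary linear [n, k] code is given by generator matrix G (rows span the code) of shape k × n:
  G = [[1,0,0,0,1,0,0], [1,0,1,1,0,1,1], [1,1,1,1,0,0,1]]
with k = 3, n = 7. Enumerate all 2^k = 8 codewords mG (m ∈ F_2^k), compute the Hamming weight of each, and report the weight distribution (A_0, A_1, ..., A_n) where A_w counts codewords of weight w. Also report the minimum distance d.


Weight distribution: A_0 = 1, A_2 = 2, A_4 = 1, A_5 = 4. Minimum distance d = 2.

Enumerate all 2^3 = 8 messages m ∈ F_2^3.
For each, compute codeword c = mG in F_2^7, then tally its weight.
  m = 000 → c = 0000000, weight = 0.
  m = 100 → c = 1000100, weight = 2.
  m = 010 → c = 1011011, weight = 5.
  m = 110 → c = 0011111, weight = 5.
  m = 001 → c = 1111001, weight = 5.
  m = 101 → c = 0111101, weight = 5.
  m = 011 → c = 0100010, weight = 2.
  m = 111 → c = 1100110, weight = 4.
Tally weights:
  weight 0: 1 codewords.
  weight 2: 2 codewords.
  weight 4: 1 codewords.
  weight 5: 4 codewords.
Minimum distance d = smallest w > 0 with A_w > 0 = 2.
Sanity: Σ A_w = 8 = 2^3 = 8 ✓.


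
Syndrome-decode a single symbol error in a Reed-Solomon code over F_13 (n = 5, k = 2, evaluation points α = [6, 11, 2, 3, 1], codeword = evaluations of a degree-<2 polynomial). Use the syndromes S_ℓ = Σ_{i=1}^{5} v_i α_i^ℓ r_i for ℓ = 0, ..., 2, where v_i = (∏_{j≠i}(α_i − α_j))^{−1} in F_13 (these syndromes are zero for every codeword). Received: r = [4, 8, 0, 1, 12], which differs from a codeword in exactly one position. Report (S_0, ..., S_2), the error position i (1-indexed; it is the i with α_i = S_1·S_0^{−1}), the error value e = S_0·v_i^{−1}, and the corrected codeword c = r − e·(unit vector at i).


S = (1, 11, 4), error at position 2, error magnitude e = 12, c = [4, 9, 0, 1, 12].

Step 1: column multipliers v_i = (∏_{j≠i}(α_i − α_j))^{−1} mod 13.
  i = 1 (α = 6): (6−11)(6−2)(6−3)(6−1) = (−5)·4·3·5 = −300 ≡ 12, so v_1 = 12^{−1} = 12 (mod 13).
  i = 2 (α = 11): (11−6)(11−2)(11−3)(11−1) = 5·9·8·10 = 3600 ≡ 12, so v_2 = 12^{−1} = 12 (mod 13).
  i = 3 (α = 2): (2−6)(2−11)(2−3)(2−1) = (−4)·(−9)·(−1)·1 = −36 ≡ 3, so v_3 = 3^{−1} = 9 (mod 13).
  i = 4 (α = 3): (3−6)(3−11)(3−2)(3−1) = (−3)·(−8)·1·2 = 48 ≡ 9, so v_4 = 9^{−1} = 3 (mod 13).
  i = 5 (α = 1): (1−6)(1−11)(1−2)(1−3) = (−5)·(−10)·(−1)·(−2) = 100 ≡ 9, so v_5 = 9^{−1} = 3 (mod 13).
  v = [12, 12, 9, 3, 3].
Step 2: syndromes of r = [4, 8, 0, 1, 12] (all sums mod 13).
  S_0 = Σ v_i r_i = 12·4 + 12·8 + 9·0 + 3·1 + 3·12 = 183 ≡ 1.
  S_1 = Σ v_i α_i r_i = 12·6·4 + 12·11·8 + 9·2·0 + 3·3·1 + 3·1·12 = 1389 ≡ 11.
  α_i^2 mod 13 = [10, 4, 4, 9, 1].
  S_2 = Σ v_i α_i^2 r_i = 12·10·4 + 12·4·8 + 9·4·0 + 3·9·1 + 3·1·12 = 927 ≡ 4.
  S = (1, 11, 4) ≠ 0, so r is not a codeword (an error is present).
Step 3: locate the error. For a single error e at position i, S_ℓ = v_i·e·α_i^ℓ, so α_err = S_1/S_0.
  S_0^{−1} = 1^{−1} = 1 (mod 13), so α_err = 11·1 = 11 ≡ 11 = α_2. Error position i = 2.
  Consistency check: S_2/S_1 = 4·6 = 24 ≡ 11 = α_err ✓ (single-error assumption holds).
Step 4: error magnitude e = S_0/v_2 = S_0·∏_{j≠2}(α_2 − α_j) = 1·12 = 12 ≡ 12 (mod 13).
Step 5: correct position 2: c_2 = r_2 − e = 8 − 12 ≡ 9 (mod 13). Hence c = [4, 9, 0, 1, 12].
  Check: interpolating c through the α_i gives m(x) = 11 + 1·x (degree < 2) with m(α_i) = c_i for every i, so c is indeed a codeword.


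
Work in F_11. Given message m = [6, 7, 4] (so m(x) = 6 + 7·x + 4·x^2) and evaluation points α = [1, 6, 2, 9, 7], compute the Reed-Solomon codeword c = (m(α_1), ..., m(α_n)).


c = [6, 5, 3, 8, 9]

Message polynomial: m(x) = 6 + 7·x + 4·x^2 (mod 11).
For each evaluation point α_i, compute m(α_i) mod 11:
  α_1 = 1: Horner steps 4 → 0 → 6, so m(1) = 6.
  α_2 = 6: Horner steps 4 → 9 → 5, so m(6) = 5.
  α_3 = 2: Horner steps 4 → 4 → 3, so m(2) = 3.
  α_4 = 9: Horner steps 4 → 10 → 8, so m(9) = 8.
  α_5 = 7: Horner steps 4 → 2 → 9, so m(7) = 9.
Codeword c = [6, 5, 3, 8, 9] ∈ F_11^5.


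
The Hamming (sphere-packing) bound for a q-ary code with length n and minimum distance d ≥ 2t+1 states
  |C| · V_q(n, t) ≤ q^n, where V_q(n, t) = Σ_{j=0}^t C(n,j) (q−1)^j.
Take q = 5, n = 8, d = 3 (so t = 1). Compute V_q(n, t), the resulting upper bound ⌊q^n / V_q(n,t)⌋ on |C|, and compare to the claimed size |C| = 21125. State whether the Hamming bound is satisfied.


V_q(n, t) = 33, q^n = 390625, Hamming bound = 11837, |C| = 21125 > bound (violated).

Step 1: Compute V_q(n, t) = Σ_{j=0}^1 C(n, j) (q−1)^j.
  j = 0: C(8,0)·(4)^0 = 1·1 = 1.
  j = 1: C(8,1)·(4)^1 = 8·4 = 32.
  V_q(n, t) = 1 + 32 = 33.
Step 2: q^n = 5^8 = 390625.
Step 3: Hamming bound ⌊q^n / V_q(n,t)⌋ = ⌊390625/33⌋ = 11837.
Step 4: Compare |C| = 21125 to 11837: violated.
The claimed |C| lies above the Hamming bound, so no 5-ary code of length 8 with d ≥ 3 can have 21125 codewords.


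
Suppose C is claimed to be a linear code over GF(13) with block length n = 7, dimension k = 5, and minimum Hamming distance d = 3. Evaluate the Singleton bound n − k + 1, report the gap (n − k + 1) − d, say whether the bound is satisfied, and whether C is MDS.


Singleton RHS = n − k + 1 = 3, slack = 0, bound satisfied, MDS.

Singleton bound: d ≤ n − k + 1.
Here n = 7, k = 5, so n − k + 1 = 3.
Given d = 3, check d ≤ 3: YES.
Slack = (n − k + 1) − d = 0.
The code is MDS (slack = 0).
Description: the claimed parameters are [7, 5, 3]_13; such a code would be MDS (meets Singleton bound).


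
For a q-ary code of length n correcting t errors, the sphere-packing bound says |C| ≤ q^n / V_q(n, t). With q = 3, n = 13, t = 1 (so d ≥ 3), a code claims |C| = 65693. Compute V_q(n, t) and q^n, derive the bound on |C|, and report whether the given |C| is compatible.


V_q(n, t) = 27, q^n = 1594323, Hamming bound = 59049, |C| = 65693 > bound (violated).

Step 1: Compute V_q(n, t) = Σ_{j=0}^1 C(n, j) (q−1)^j.
  j = 0: C(13,0)·(2)^0 = 1·1 = 1.
  j = 1: C(13,1)·(2)^1 = 13·2 = 26.
  V_q(n, t) = 1 + 26 = 27.
Step 2: q^n = 3^13 = 1594323.
Step 3: Hamming bound ⌊q^n / V_q(n,t)⌋ = ⌊1594323/27⌋ = 59049.
Step 4: Compare |C| = 65693 to 59049: violated.
The claimed |C| lies above the Hamming bound, so no 3-ary code of length 13 with d ≥ 3 can have 65693 codewords.


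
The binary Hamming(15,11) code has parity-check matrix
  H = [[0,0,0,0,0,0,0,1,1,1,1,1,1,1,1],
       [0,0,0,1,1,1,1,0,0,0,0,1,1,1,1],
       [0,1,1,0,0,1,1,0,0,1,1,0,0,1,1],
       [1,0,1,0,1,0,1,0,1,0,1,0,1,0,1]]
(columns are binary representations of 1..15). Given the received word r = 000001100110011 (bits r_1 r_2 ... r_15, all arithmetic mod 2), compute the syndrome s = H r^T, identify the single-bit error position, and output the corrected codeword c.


s = (0, 0, 0, 1)^T, error position = 1, corrected codeword c = 100001100110011

Compute s = H r^T mod 2 one row at a time:
  s_1 = 0 + 0 + 1 + 1 + 0 + 0 + 1 + 1 = 4 ≡ 0 (mod 2).
  s_2 = 0 + 0 + 1 + 1 + 0 + 0 + 1 + 1 = 4 ≡ 0 (mod 2).
  s_3 = 0 + 0 + 1 + 1 + 1 + 1 + 1 + 1 = 6 ≡ 0 (mod 2).
  s_4 = 0 + 0 + 0 + 1 + 0 + 1 + 0 + 1 = 3 ≡ 1 (mod 2).
s = (0, 0, 0, 1)^T — this equals column 1 of H (binary 0001), so error is at position 1.
Correct: flip bit 1 of r = 000001100110011 to get c = 100001100110011.


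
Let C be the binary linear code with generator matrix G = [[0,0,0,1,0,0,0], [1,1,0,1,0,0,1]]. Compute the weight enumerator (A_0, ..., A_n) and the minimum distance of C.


Weight distribution: A_0 = 1, A_1 = 1, A_3 = 1, A_4 = 1. Minimum distance d = 1.

Enumerate all 2^2 = 4 messages m ∈ F_2^2.
For each, compute codeword c = mG in F_2^7, then tally its weight.
  m = 00 → c = 0000000, weight = 0.
  m = 10 → c = 0001000, weight = 1.
  m = 01 → c = 1101001, weight = 4.
  m = 11 → c = 1100001, weight = 3.
Tally weights:
  weight 0: 1 codewords.
  weight 1: 1 codewords.
  weight 3: 1 codewords.
  weight 4: 1 codewords.
Minimum distance d = smallest w > 0 with A_w > 0 = 1.
Sanity: Σ A_w = 4 = 2^2 = 4 ✓.


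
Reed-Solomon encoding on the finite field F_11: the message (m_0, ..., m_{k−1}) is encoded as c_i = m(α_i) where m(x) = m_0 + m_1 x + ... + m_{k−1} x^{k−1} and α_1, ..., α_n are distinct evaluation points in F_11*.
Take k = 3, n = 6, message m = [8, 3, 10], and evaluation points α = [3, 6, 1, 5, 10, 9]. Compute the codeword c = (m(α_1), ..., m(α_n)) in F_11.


c = [8, 1, 10, 9, 4, 9]

Message polynomial: m(x) = 8 + 3·x + 10·x^2 (mod 11).
For each evaluation point α_i, compute m(α_i) mod 11:
  α_1 = 3: Horner steps 10 → 0 → 8, so m(3) = 8.
  α_2 = 6: Horner steps 10 → 8 → 1, so m(6) = 1.
  α_3 = 1: Horner steps 10 → 2 → 10, so m(1) = 10.
  α_4 = 5: Horner steps 10 → 9 → 9, so m(5) = 9.
  α_5 = 10: Horner steps 10 → 4 → 4, so m(10) = 4.
  α_6 = 9: Horner steps 10 → 5 → 9, so m(9) = 9.
Codeword c = [8, 1, 10, 9, 4, 9] ∈ F_11^6.


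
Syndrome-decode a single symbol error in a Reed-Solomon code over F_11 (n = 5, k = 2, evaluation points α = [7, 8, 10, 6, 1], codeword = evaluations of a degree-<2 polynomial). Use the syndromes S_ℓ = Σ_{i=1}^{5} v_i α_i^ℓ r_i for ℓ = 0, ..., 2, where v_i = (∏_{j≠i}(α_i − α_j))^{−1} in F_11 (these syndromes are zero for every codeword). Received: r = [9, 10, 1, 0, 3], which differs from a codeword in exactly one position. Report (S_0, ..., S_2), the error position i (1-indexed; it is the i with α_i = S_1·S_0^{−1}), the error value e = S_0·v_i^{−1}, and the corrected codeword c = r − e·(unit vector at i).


S = (9, 10, 5), error at position 4, error magnitude e = 3, c = [9, 10, 1, 8, 3].

Step 1: column multipliers v_i = (∏_{j≠i}(α_i − α_j))^{−1} mod 11.
  i = 1 (α = 7): (7−8)(7−10)(7−6)(7−1) = (−1)·(−3)·1·6 = 18 ≡ 7, so v_1 = 7^{−1} = 8 (mod 11).
  i = 2 (α = 8): (8−7)(8−10)(8−6)(8−1) = 1·(−2)·2·7 = −28 ≡ 5, so v_2 = 5^{−1} = 9 (mod 11).
  i = 3 (α = 10): (10−7)(10−8)(10−6)(10−1) = 3·2·4·9 = 216 ≡ 7, so v_3 = 7^{−1} = 8 (mod 11).
  i = 4 (α = 6): (6−7)(6−8)(6−10)(6−1) = (−1)·(−2)·(−4)·5 = −40 ≡ 4, so v_4 = 4^{−1} = 3 (mod 11).
  i = 5 (α = 1): (1−7)(1−8)(1−10)(1−6) = (−6)·(−7)·(−9)·(−5) = 1890 ≡ 9, so v_5 = 9^{−1} = 5 (mod 11).
  v = [8, 9, 8, 3, 5].
Step 2: syndromes of r = [9, 10, 1, 0, 3] (all sums mod 11).
  S_0 = Σ v_i r_i = 8·9 + 9·10 + 8·1 + 3·0 + 5·3 = 185 ≡ 9.
  S_1 = Σ v_i α_i r_i = 8·7·9 + 9·8·10 + 8·10·1 + 3·6·0 + 5·1·3 = 1319 ≡ 10.
  α_i^2 mod 11 = [5, 9, 1, 3, 1].
  S_2 = Σ v_i α_i^2 r_i = 8·5·9 + 9·9·10 + 8·1·1 + 3·3·0 + 5·1·3 = 1193 ≡ 5.
  S = (9, 10, 5) ≠ 0, so r is not a codeword (an error is present).
Step 3: locate the error. For a single error e at position i, S_ℓ = v_i·e·α_i^ℓ, so α_err = S_1/S_0.
  S_0^{−1} = 9^{−1} = 5 (mod 11), so α_err = 10·5 = 50 ≡ 6 = α_4. Error position i = 4.
  Consistency check: S_2/S_1 = 5·10 = 50 ≡ 6 = α_err ✓ (single-error assumption holds).
Step 4: error magnitude e = S_0/v_4 = S_0·∏_{j≠4}(α_4 − α_j) = 9·4 = 36 ≡ 3 (mod 11).
Step 5: correct position 4: c_4 = r_4 − e = 0 − 3 ≡ 8 (mod 11). Hence c = [9, 10, 1, 8, 3].
  Check: interpolating c through the α_i gives m(x) = 2 + 1·x (degree < 2) with m(α_i) = c_i for every i, so c is indeed a codeword.


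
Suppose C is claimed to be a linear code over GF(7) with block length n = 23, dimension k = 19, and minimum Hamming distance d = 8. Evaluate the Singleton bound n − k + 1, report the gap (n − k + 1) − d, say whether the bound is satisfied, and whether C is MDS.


Singleton RHS = n − k + 1 = 5, slack = -3, bound violated (no such code; not MDS).

Singleton bound: d ≤ n − k + 1.
Here n = 23, k = 19, so n − k + 1 = 5.
Given d = 8, check d ≤ 5: NO.
Slack = (n − k + 1) − d = -3.
The slack is negative: d = 8 exceeds n − k + 1 = 5 by 3, so the Singleton bound is violated and no linear [23, 19, 8]_7 code can exist. In particular it is not MDS (MDS requires d = n − k + 1 exactly).
Description: the claimed parameters are [23, 19, 8]_7; such a code would be impossible (violates the Singleton bound).


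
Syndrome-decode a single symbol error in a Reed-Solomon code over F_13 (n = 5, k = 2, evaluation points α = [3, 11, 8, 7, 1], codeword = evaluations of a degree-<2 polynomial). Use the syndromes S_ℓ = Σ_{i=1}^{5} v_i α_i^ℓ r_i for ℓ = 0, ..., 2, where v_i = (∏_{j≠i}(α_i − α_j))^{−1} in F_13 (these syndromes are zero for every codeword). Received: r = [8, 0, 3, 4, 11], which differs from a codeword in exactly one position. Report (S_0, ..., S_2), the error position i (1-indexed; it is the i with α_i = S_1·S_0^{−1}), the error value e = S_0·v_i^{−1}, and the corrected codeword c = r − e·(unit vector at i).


S = (5, 5, 5), error at position 5, error magnitude e = 1, c = [8, 0, 3, 4, 10].

Step 1: column multipliers v_i = (∏_{j≠i}(α_i − α_j))^{−1} mod 13.
  i = 1 (α = 3): (3−11)(3−8)(3−7)(3−1) = (−8)·(−5)·(−4)·2 = −320 ≡ 5, so v_1 = 5^{−1} = 8 (mod 13).
  i = 2 (α = 11): (11−3)(11−8)(11−7)(11−1) = 8·3·4·10 = 960 ≡ 11, so v_2 = 11^{−1} = 6 (mod 13).
  i = 3 (α = 8): (8−3)(8−11)(8−7)(8−1) = 5·(−3)·1·7 = −105 ≡ 12, so v_3 = 12^{−1} = 12 (mod 13).
  i = 4 (α = 7): (7−3)(7−11)(7−8)(7−1) = 4·(−4)·(−1)·6 = 96 ≡ 5, so v_4 = 5^{−1} = 8 (mod 13).
  i = 5 (α = 1): (1−3)(1−11)(1−8)(1−7) = (−2)·(−10)·(−7)·(−6) = 840 ≡ 8, so v_5 = 8^{−1} = 5 (mod 13).
  v = [8, 6, 12, 8, 5].
Step 2: syndromes of r = [8, 0, 3, 4, 11] (all sums mod 13).
  S_0 = Σ v_i r_i = 8·8 + 6·0 + 12·3 + 8·4 + 5·11 = 187 ≡ 5.
  S_1 = Σ v_i α_i r_i = 8·3·8 + 6·11·0 + 12·8·3 + 8·7·4 + 5·1·11 = 759 ≡ 5.
  α_i^2 mod 13 = [9, 4, 12, 10, 1].
  S_2 = Σ v_i α_i^2 r_i = 8·9·8 + 6·4·0 + 12·12·3 + 8·10·4 + 5·1·11 = 1383 ≡ 5.
  S = (5, 5, 5) ≠ 0, so r is not a codeword (an error is present).
Step 3: locate the error. For a single error e at position i, S_ℓ = v_i·e·α_i^ℓ, so α_err = S_1/S_0.
  S_0^{−1} = 5^{−1} = 8 (mod 13), so α_err = 5·8 = 40 ≡ 1 = α_5. Error position i = 5.
  Consistency check: S_2/S_1 = 5·8 = 40 ≡ 1 = α_err ✓ (single-error assumption holds).
Step 4: error magnitude e = S_0/v_5 = S_0·∏_{j≠5}(α_5 − α_j) = 5·8 = 40 ≡ 1 (mod 13).
Step 5: correct position 5: c_5 = r_5 − e = 11 − 1 ≡ 10 (mod 13). Hence c = [8, 0, 3, 4, 10].
  Check: interpolating c through the α_i gives m(x) = 11 + 12·x (degree < 2) with m(α_i) = c_i for every i, so c is indeed a codeword.


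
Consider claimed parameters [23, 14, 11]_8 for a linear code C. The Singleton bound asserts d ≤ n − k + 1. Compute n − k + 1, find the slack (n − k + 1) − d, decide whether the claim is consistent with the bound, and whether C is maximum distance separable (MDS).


Singleton RHS = n − k + 1 = 10, slack = -1, bound violated (no such code; not MDS).

Singleton bound: d ≤ n − k + 1.
Here n = 23, k = 14, so n − k + 1 = 10.
Given d = 11, check d ≤ 10: NO.
Slack = (n − k + 1) − d = -1.
The slack is negative: d = 11 exceeds n − k + 1 = 10 by 1, so the Singleton bound is violated and no linear [23, 14, 11]_8 code can exist. In particular it is not MDS (MDS requires d = n − k + 1 exactly).
Description: the claimed parameters are [23, 14, 11]_8; such a code would be impossible (violates the Singleton bound).


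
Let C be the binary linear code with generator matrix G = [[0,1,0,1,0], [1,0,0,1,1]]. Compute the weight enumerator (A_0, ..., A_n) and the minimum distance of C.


Weight distribution: A_0 = 1, A_2 = 1, A_3 = 2. Minimum distance d = 2.

Enumerate all 2^2 = 4 messages m ∈ F_2^2.
For each, compute codeword c = mG in F_2^5, then tally its weight.
  m = 00 → c = 00000, weight = 0.
  m = 10 → c = 01010, weight = 2.
  m = 01 → c = 10011, weight = 3.
  m = 11 → c = 11001, weight = 3.
Tally weights:
  weight 0: 1 codewords.
  weight 2: 1 codewords.
  weight 3: 2 codewords.
Minimum distance d = smallest w > 0 with A_w > 0 = 2.
Sanity: Σ A_w = 4 = 2^2 = 4 ✓.


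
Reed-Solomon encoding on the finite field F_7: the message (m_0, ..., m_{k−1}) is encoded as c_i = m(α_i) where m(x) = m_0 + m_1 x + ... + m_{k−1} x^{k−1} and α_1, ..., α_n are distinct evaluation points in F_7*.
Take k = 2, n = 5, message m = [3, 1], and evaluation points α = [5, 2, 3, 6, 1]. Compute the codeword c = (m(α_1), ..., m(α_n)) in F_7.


c = [1, 5, 6, 2, 4]

Message polynomial: m(x) = 3 + 1·x (mod 7).
For each evaluation point α_i, compute m(α_i) mod 7:
  α_1 = 5: Horner steps 1 → 1, so m(5) = 1.
  α_2 = 2: Horner steps 1 → 5, so m(2) = 5.
  α_3 = 3: Horner steps 1 → 6, so m(3) = 6.
  α_4 = 6: Horner steps 1 → 2, so m(6) = 2.
  α_5 = 1: Horner steps 1 → 4, so m(1) = 4.
Codeword c = [1, 5, 6, 2, 4] ∈ F_7^5.


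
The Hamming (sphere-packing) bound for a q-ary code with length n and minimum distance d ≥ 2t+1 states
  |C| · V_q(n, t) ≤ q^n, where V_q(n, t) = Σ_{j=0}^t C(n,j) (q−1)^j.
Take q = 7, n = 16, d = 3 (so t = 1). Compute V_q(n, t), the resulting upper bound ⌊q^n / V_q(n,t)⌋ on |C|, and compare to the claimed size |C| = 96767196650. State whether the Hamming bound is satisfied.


V_q(n, t) = 97, q^n = 33232930569601, Hamming bound = 342607531645, |C| = 96767196650 ≤ bound (satisfied).

Step 1: Compute V_q(n, t) = Σ_{j=0}^1 C(n, j) (q−1)^j.
  j = 0: C(16,0)·(6)^0 = 1·1 = 1.
  j = 1: C(16,1)·(6)^1 = 16·6 = 96.
  V_q(n, t) = 1 + 96 = 97.
Step 2: q^n = 7^16 = 33232930569601.
Step 3: Hamming bound ⌊q^n / V_q(n,t)⌋ = ⌊33232930569601/97⌋ = 342607531645.
Step 4: Compare |C| = 96767196650 to 342607531645: satisfied.
The claimed |C| lies below the Hamming bound.


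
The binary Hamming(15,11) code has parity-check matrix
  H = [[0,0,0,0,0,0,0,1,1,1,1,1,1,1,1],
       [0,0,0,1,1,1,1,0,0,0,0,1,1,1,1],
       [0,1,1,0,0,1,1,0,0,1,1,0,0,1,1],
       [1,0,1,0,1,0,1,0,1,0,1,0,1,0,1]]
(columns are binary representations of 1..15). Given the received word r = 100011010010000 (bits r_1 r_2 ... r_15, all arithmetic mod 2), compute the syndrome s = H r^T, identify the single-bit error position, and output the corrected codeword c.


s = (0, 0, 0, 1)^T, error position = 1, corrected codeword c = 000011010010000

Compute s = H r^T mod 2 one row at a time:
  s_1 = 1 + 0 + 0 + 1 + 0 + 0 + 0 + 0 = 2 ≡ 0 (mod 2).
  s_2 = 0 + 1 + 1 + 0 + 0 + 0 + 0 + 0 = 2 ≡ 0 (mod 2).
  s_3 = 0 + 0 + 1 + 0 + 0 + 1 + 0 + 0 = 2 ≡ 0 (mod 2).
  s_4 = 1 + 0 + 1 + 0 + 0 + 1 + 0 + 0 = 3 ≡ 1 (mod 2).
s = (0, 0, 0, 1)^T — this equals column 1 of H (binary 0001), so error is at position 1.
Correct: flip bit 1 of r = 100011010010000 to get c = 000011010010000.


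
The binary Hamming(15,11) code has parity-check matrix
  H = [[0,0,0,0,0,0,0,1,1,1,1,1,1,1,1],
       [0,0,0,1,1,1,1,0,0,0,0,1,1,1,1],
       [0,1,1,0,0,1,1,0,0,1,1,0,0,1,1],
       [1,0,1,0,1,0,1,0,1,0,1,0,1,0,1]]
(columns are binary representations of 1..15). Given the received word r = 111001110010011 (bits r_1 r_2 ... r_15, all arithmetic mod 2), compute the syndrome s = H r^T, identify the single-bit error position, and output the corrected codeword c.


s = (0, 0, 1, 1)^T, error position = 3, corrected codeword c = 110001110010011

Compute s = H r^T mod 2 one row at a time:
  s_1 = 1 + 0 + 0 + 1 + 0 + 0 + 1 + 1 = 4 ≡ 0 (mod 2).
  s_2 = 0 + 0 + 1 + 1 + 0 + 0 + 1 + 1 = 4 ≡ 0 (mod 2).
  s_3 = 1 + 1 + 1 + 1 + 0 + 1 + 1 + 1 = 7 ≡ 1 (mod 2).
  s_4 = 1 + 1 + 0 + 1 + 0 + 1 + 0 + 1 = 5 ≡ 1 (mod 2).
s = (0, 0, 1, 1)^T — this equals column 3 of H (binary 0011), so error is at position 3.
Correct: flip bit 3 of r = 111001110010011 to get c = 110001110010011.


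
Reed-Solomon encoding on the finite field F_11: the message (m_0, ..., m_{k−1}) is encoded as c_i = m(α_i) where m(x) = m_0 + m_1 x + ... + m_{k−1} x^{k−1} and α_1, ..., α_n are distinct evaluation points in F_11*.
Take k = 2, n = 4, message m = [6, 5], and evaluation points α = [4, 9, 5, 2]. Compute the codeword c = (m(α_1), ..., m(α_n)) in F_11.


c = [4, 7, 9, 5]

Message polynomial: m(x) = 6 + 5·x (mod 11).
For each evaluation point α_i, compute m(α_i) mod 11:
  α_1 = 4: Horner steps 5 → 4, so m(4) = 4.
  α_2 = 9: Horner steps 5 → 7, so m(9) = 7.
  α_3 = 5: Horner steps 5 → 9, so m(5) = 9.
  α_4 = 2: Horner steps 5 → 5, so m(2) = 5.
Codeword c = [4, 7, 9, 5] ∈ F_11^4.


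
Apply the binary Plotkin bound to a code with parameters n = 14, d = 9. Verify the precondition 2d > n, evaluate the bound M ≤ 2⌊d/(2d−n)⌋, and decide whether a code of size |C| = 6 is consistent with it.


Plotkin bound M ≤ 4; given |C| = 6 > bound (violated).

Check applicability: 2d = 18, n = 14.
2d − n = 4 > 0, so Plotkin applies.
Compute d/(2d−n) = 9/4 ≈ 2.2500.
⌊d/(2d−n)⌋ = 2.
Plotkin bound: M ≤ 2·2 = 4.
Given |C| = 6, check: VIOLATED.
This |C| is above the Plotkin bound, so no binary code with n = 14, d = 9 and 6 codewords exists.


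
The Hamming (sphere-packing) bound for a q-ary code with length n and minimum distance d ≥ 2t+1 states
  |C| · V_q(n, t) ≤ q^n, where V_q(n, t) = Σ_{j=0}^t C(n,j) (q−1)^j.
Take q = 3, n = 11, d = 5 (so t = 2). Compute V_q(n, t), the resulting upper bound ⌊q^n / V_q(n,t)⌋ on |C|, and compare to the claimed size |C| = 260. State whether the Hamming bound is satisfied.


V_q(n, t) = 243, q^n = 177147, Hamming bound = 729, |C| = 260 ≤ bound (satisfied).

Step 1: Compute V_q(n, t) = Σ_{j=0}^2 C(n, j) (q−1)^j.
  j = 0: C(11,0)·(2)^0 = 1·1 = 1.
  j = 1: C(11,1)·(2)^1 = 11·2 = 22.
  j = 2: C(11,2)·(2)^2 = 55·4 = 220.
  V_q(n, t) = 1 + 22 + 220 = 243.
Step 2: q^n = 3^11 = 177147.
Step 3: Hamming bound ⌊q^n / V_q(n,t)⌋ = ⌊177147/243⌋ = 729.
Step 4: Compare |C| = 260 to 729: satisfied.
The claimed |C| lies below the Hamming bound.


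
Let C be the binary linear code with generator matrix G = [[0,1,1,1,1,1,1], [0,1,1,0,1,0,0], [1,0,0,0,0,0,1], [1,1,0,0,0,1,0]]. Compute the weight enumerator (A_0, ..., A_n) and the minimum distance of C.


Weight distribution: A_0 = 1, A_2 = 2, A_3 = 6, A_4 = 3, A_5 = 2, A_6 = 2. Minimum distance d = 2.

Enumerate all 2^4 = 16 messages m ∈ F_2^4.
For each, compute codeword c = mG in F_2^7, then tally its weight.
  m = 0000 → c = 0000000, weight = 0.
  m = 1000 → c = 0111111, weight = 6.
  m = 0100 → c = 0110100, weight = 3.
  m = 1100 → c = 0001011, weight = 3.
  m = 0010 → c = 1000001, weight = 2.
  m = 1010 → c = 1111110, weight = 6.
  m = 0110 → c = 1110101, weight = 5.
  m = 1110 → c = 1001010, weight = 3.
  m = 0001 → c = 1100010, weight = 3.
  m = 1001 → c = 1011101, weight = 5.
  m = 0101 → c = 1010110, weight = 4.
  m = 1101 → c = 1101001, weight = 4.
  m = 0011 → c = 0100011, weight = 3.
  m = 1011 → c = 0011100, weight = 3.
  m = 0111 → c = 0010111, weight = 4.
  m = 1111 → c = 0101000, weight = 2.
Tally weights:
  weight 0: 1 codewords.
  weight 2: 2 codewords.
  weight 3: 6 codewords.
  weight 4: 3 codewords.
  weight 5: 2 codewords.
  weight 6: 2 codewords.
Minimum distance d = smallest w > 0 with A_w > 0 = 2.
Sanity: Σ A_w = 16 = 2^4 = 16 ✓.


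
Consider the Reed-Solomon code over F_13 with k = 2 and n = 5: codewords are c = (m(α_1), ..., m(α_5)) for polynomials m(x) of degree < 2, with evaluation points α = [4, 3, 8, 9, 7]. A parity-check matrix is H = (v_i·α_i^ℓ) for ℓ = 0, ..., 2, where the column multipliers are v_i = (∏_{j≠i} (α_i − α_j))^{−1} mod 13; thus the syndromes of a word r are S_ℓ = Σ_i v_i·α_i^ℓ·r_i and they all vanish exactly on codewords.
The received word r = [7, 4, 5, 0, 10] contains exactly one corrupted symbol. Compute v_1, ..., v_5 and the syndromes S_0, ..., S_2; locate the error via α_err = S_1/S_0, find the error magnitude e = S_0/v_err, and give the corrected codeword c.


S = (12, 9, 10), error at position 1, error magnitude e = 8, c = [12, 4, 5, 0, 10].

Step 1: column multipliers v_i = (∏_{j≠i}(α_i − α_j))^{−1} mod 13.
  i = 1 (α = 4): (4−3)(4−8)(4−9)(4−7) = 1·(−4)·(−5)·(−3) = −60 ≡ 5, so v_1 = 5^{−1} = 8 (mod 13).
  i = 2 (α = 3): (3−4)(3−8)(3−9)(3−7) = (−1)·(−5)·(−6)·(−4) = 120 ≡ 3, so v_2 = 3^{−1} = 9 (mod 13).
  i = 3 (α = 8): (8−4)(8−3)(8−9)(8−7) = 4·5·(−1)·1 = −20 ≡ 6, so v_3 = 6^{−1} = 11 (mod 13).
  i = 4 (α = 9): (9−4)(9−3)(9−8)(9−7) = 5·6·1·2 = 60 ≡ 8, so v_4 = 8^{−1} = 5 (mod 13).
  i = 5 (α = 7): (7−4)(7−3)(7−8)(7−9) = 3·4·(−1)·(−2) = 24 ≡ 11, so v_5 = 11^{−1} = 6 (mod 13).
  v = [8, 9, 11, 5, 6].
Step 2: syndromes of r = [7, 4, 5, 0, 10] (all sums mod 13).
  S_0 = Σ v_i r_i = 8·7 + 9·4 + 11·5 + 5·0 + 6·10 = 207 ≡ 12.
  S_1 = Σ v_i α_i r_i = 8·4·7 + 9·3·4 + 11·8·5 + 5·9·0 + 6·7·10 = 1192 ≡ 9.
  α_i^2 mod 13 = [3, 9, 12, 3, 10].
  S_2 = Σ v_i α_i^2 r_i = 8·3·7 + 9·9·4 + 11·12·5 + 5·3·0 + 6·10·10 = 1752 ≡ 10.
  S = (12, 9, 10) ≠ 0, so r is not a codeword (an error is present).
Step 3: locate the error. For a single error e at position i, S_ℓ = v_i·e·α_i^ℓ, so α_err = S_1/S_0.
  S_0^{−1} = 12^{−1} = 12 (mod 13), so α_err = 9·12 = 108 ≡ 4 = α_1. Error position i = 1.
  Consistency check: S_2/S_1 = 10·3 = 30 ≡ 4 = α_err ✓ (single-error assumption holds).
Step 4: error magnitude e = S_0/v_1 = S_0·∏_{j≠1}(α_1 − α_j) = 12·5 = 60 ≡ 8 (mod 13).
Step 5: correct position 1: c_1 = r_1 − e = 7 − 8 ≡ 12 (mod 13). Hence c = [12, 4, 5, 0, 10].
  Check: interpolating c through the α_i gives m(x) = 6 + 8·x (degree < 2) with m(α_i) = c_i for every i, so c is indeed a codeword.


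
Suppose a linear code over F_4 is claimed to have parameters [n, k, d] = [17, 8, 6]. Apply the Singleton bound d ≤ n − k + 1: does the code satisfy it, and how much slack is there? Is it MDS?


Singleton RHS = n − k + 1 = 10, slack = 4, bound satisfied, not MDS.

Singleton bound: d ≤ n − k + 1.
Here n = 17, k = 8, so n − k + 1 = 10.
Given d = 6, check d ≤ 10: YES.
Slack = (n − k + 1) − d = 4.
The code is NOT MDS (slack = 4 > 0).
Description: the claimed parameters are [17, 8, 6]_4; such a code would be non-MDS.


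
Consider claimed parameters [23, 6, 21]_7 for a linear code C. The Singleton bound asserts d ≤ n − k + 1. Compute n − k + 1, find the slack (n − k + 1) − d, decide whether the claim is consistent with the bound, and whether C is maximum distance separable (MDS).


Singleton RHS = n − k + 1 = 18, slack = -3, bound violated (no such code; not MDS).

Singleton bound: d ≤ n − k + 1.
Here n = 23, k = 6, so n − k + 1 = 18.
Given d = 21, check d ≤ 18: NO.
Slack = (n − k + 1) − d = -3.
The slack is negative: d = 21 exceeds n − k + 1 = 18 by 3, so the Singleton bound is violated and no linear [23, 6, 21]_7 code can exist. In particular it is not MDS (MDS requires d = n − k + 1 exactly).
Description: the claimed parameters are [23, 6, 21]_7; such a code would be impossible (violates the Singleton bound).


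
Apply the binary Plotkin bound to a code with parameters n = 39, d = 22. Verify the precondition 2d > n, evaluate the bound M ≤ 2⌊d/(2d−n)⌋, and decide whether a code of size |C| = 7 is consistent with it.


Plotkin bound M ≤ 8; given |C| = 7 ≤ bound (satisfied).

Check applicability: 2d = 44, n = 39.
2d − n = 5 > 0, so Plotkin applies.
Compute d/(2d−n) = 22/5 ≈ 4.4000.
⌊d/(2d−n)⌋ = 4.
Plotkin bound: M ≤ 2·4 = 8.
Given |C| = 7, check: satisfied.
This |C| is below the Plotkin bound.


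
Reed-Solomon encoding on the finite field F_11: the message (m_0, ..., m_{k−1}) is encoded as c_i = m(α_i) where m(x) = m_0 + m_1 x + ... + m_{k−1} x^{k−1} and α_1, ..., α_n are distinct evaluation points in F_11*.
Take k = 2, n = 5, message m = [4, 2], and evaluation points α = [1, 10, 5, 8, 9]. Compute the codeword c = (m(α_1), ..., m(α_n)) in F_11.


c = [6, 2, 3, 9, 0]

Message polynomial: m(x) = 4 + 2·x (mod 11).
For each evaluation point α_i, compute m(α_i) mod 11:
  α_1 = 1: Horner steps 2 → 6, so m(1) = 6.
  α_2 = 10: Horner steps 2 → 2, so m(10) = 2.
  α_3 = 5: Horner steps 2 → 3, so m(5) = 3.
  α_4 = 8: Horner steps 2 → 9, so m(8) = 9.
  α_5 = 9: Horner steps 2 → 0, so m(9) = 0.
Codeword c = [6, 2, 3, 9, 0] ∈ F_11^5.


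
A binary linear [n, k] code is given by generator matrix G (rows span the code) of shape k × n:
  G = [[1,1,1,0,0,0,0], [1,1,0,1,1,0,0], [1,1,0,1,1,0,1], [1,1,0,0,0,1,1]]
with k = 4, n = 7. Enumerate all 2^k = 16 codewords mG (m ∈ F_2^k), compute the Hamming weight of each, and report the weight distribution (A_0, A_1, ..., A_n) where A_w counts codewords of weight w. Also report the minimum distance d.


Weight distribution: A_0 = 1, A_1 = 1, A_2 = 1, A_3 = 5, A_4 = 5, A_5 = 1, A_6 = 1, A_7 = 1. Minimum distance d = 1.

Enumerate all 2^4 = 16 messages m ∈ F_2^4.
For each, compute codeword c = mG in F_2^7, then tally its weight.
  m = 0000 → c = 0000000, weight = 0.
  m = 1000 → c = 1110000, weight = 3.
  m = 0100 → c = 1101100, weight = 4.
  m = 1100 → c = 0011100, weight = 3.
  m = 0010 → c = 1101101, weight = 5.
  m = 1010 → c = 0011101, weight = 4.
  m = 0110 → c = 0000001, weight = 1.
  m = 1110 → c = 1110001, weight = 4.
  m = 0001 → c = 1100011, weight = 4.
  m = 1001 → c = 0010011, weight = 3.
  m = 0101 → c = 0001111, weight = 4.
  m = 1101 → c = 1111111, weight = 7.
  m = 0011 → c = 0001110, weight = 3.
  m = 1011 → c = 1111110, weight = 6.
  m = 0111 → c = 1100010, weight = 3.
  m = 1111 → c = 0010010, weight = 2.
Tally weights:
  weight 0: 1 codewords.
  weight 1: 1 codewords.
  weight 2: 1 codewords.
  weight 3: 5 codewords.
  weight 4: 5 codewords.
  weight 5: 1 codewords.
  weight 6: 1 codewords.
  weight 7: 1 codewords.
Minimum distance d = smallest w > 0 with A_w > 0 = 1.
Sanity: Σ A_w = 16 = 2^4 = 16 ✓.


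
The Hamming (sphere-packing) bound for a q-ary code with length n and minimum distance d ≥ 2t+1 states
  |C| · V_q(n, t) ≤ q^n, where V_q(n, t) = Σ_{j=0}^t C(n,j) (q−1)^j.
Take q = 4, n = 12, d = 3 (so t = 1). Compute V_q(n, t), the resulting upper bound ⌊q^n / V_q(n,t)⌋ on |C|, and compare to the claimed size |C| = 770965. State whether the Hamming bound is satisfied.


V_q(n, t) = 37, q^n = 16777216, Hamming bound = 453438, |C| = 770965 > bound (violated).

Step 1: Compute V_q(n, t) = Σ_{j=0}^1 C(n, j) (q−1)^j.
  j = 0: C(12,0)·(3)^0 = 1·1 = 1.
  j = 1: C(12,1)·(3)^1 = 12·3 = 36.
  V_q(n, t) = 1 + 36 = 37.
Step 2: q^n = 4^12 = 16777216.
Step 3: Hamming bound ⌊q^n / V_q(n,t)⌋ = ⌊16777216/37⌋ = 453438.
Step 4: Compare |C| = 770965 to 453438: violated.
The claimed |C| lies above the Hamming bound, so no 4-ary code of length 12 with d ≥ 3 can have 770965 codewords.


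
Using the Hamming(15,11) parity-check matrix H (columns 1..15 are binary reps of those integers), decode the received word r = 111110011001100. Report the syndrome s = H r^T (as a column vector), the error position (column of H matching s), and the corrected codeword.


s = (0, 0, 0, 1)^T, error position = 1, corrected codeword c = 011110011001100

Compute s = H r^T mod 2 one row at a time:
  s_1 = 1 + 1 + 0 + 0 + 1 + 1 + 0 + 0 = 4 ≡ 0 (mod 2).
  s_2 = 1 + 1 + 0 + 0 + 1 + 1 + 0 + 0 = 4 ≡ 0 (mod 2).
  s_3 = 1 + 1 + 0 + 0 + 0 + 0 + 0 + 0 = 2 ≡ 0 (mod 2).
  s_4 = 1 + 1 + 1 + 0 + 1 + 0 + 1 + 0 = 5 ≡ 1 (mod 2).
s = (0, 0, 0, 1)^T — this equals column 1 of H (binary 0001), so error is at position 1.
Correct: flip bit 1 of r = 111110011001100 to get c = 011110011001100.


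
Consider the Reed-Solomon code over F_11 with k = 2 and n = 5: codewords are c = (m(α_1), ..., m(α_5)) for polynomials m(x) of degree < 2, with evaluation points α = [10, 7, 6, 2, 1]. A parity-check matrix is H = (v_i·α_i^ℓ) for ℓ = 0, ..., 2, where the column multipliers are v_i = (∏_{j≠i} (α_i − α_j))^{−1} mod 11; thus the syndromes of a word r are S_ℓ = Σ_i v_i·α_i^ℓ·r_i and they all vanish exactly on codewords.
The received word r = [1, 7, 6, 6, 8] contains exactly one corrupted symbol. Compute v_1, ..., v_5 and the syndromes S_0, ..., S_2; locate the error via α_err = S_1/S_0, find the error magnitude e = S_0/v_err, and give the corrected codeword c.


S = (10, 5, 8), error at position 3, error magnitude e = 8, c = [1, 7, 9, 6, 8].

Step 1: column multipliers v_i = (∏_{j≠i}(α_i − α_j))^{−1} mod 11.
  i = 1 (α = 10): (10−7)(10−6)(10−2)(10−1) = 3·4·8·9 = 864 ≡ 6, so v_1 = 6^{−1} = 2 (mod 11).
  i = 2 (α = 7): (7−10)(7−6)(7−2)(7−1) = (−3)·1·5·6 = −90 ≡ 9, so v_2 = 9^{−1} = 5 (mod 11).
  i = 3 (α = 6): (6−10)(6−7)(6−2)(6−1) = (−4)·(−1)·4·5 = 80 ≡ 3, so v_3 = 3^{−1} = 4 (mod 11).
  i = 4 (α = 2): (2−10)(2−7)(2−6)(2−1) = (−8)·(−5)·(−4)·1 = −160 ≡ 5, so v_4 = 5^{−1} = 9 (mod 11).
  i = 5 (α = 1): (1−10)(1−7)(1−6)(1−2) = (−9)·(−6)·(−5)·(−1) = 270 ≡ 6, so v_5 = 6^{−1} = 2 (mod 11).
  v = [2, 5, 4, 9, 2].
Step 2: syndromes of r = [1, 7, 6, 6, 8] (all sums mod 11).
  S_0 = Σ v_i r_i = 2·1 + 5·7 + 4·6 + 9·6 + 2·8 = 131 ≡ 10.
  S_1 = Σ v_i α_i r_i = 2·10·1 + 5·7·7 + 4·6·6 + 9·2·6 + 2·1·8 = 533 ≡ 5.
  α_i^2 mod 11 = [1, 5, 3, 4, 1].
  S_2 = Σ v_i α_i^2 r_i = 2·1·1 + 5·5·7 + 4·3·6 + 9·4·6 + 2·1·8 = 481 ≡ 8.
  S = (10, 5, 8) ≠ 0, so r is not a codeword (an error is present).
Step 3: locate the error. For a single error e at position i, S_ℓ = v_i·e·α_i^ℓ, so α_err = S_1/S_0.
  S_0^{−1} = 10^{−1} = 10 (mod 11), so α_err = 5·10 = 50 ≡ 6 = α_3. Error position i = 3.
  Consistency check: S_2/S_1 = 8·9 = 72 ≡ 6 = α_err ✓ (single-error assumption holds).
Step 4: error magnitude e = S_0/v_3 = S_0·∏_{j≠3}(α_3 − α_j) = 10·3 = 30 ≡ 8 (mod 11).
Step 5: correct position 3: c_3 = r_3 − e = 6 − 8 ≡ 9 (mod 11). Hence c = [1, 7, 9, 6, 8].
  Check: interpolating c through the α_i gives m(x) = 10 + 9·x (degree < 2) with m(α_i) = c_i for every i, so c is indeed a codeword.


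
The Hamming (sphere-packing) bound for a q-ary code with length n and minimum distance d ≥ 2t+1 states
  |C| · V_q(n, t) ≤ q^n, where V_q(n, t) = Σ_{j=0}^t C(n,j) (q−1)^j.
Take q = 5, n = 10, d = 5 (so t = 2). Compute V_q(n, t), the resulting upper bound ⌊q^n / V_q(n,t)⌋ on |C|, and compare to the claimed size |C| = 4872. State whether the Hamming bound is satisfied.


V_q(n, t) = 761, q^n = 9765625, Hamming bound = 12832, |C| = 4872 ≤ bound (satisfied).

Step 1: Compute V_q(n, t) = Σ_{j=0}^2 C(n, j) (q−1)^j.
  j = 0: C(10,0)·(4)^0 = 1·1 = 1.
  j = 1: C(10,1)·(4)^1 = 10·4 = 40.
  j = 2: C(10,2)·(4)^2 = 45·16 = 720.
  V_q(n, t) = 1 + 40 + 720 = 761.
Step 2: q^n = 5^10 = 9765625.
Step 3: Hamming bound ⌊q^n / V_q(n,t)⌋ = ⌊9765625/761⌋ = 12832.
Step 4: Compare |C| = 4872 to 12832: satisfied.
The claimed |C| lies below the Hamming bound.


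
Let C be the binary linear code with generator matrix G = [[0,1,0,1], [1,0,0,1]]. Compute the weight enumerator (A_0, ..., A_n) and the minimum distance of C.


Weight distribution: A_0 = 1, A_2 = 3. Minimum distance d = 2.

Enumerate all 2^2 = 4 messages m ∈ F_2^2.
For each, compute codeword c = mG in F_2^4, then tally its weight.
  m = 00 → c = 0000, weight = 0.
  m = 10 → c = 0101, weight = 2.
  m = 01 → c = 1001, weight = 2.
  m = 11 → c = 1100, weight = 2.
Tally weights:
  weight 0: 1 codewords.
  weight 2: 3 codewords.
Minimum distance d = smallest w > 0 with A_w > 0 = 2.
Sanity: Σ A_w = 4 = 2^2 = 4 ✓.


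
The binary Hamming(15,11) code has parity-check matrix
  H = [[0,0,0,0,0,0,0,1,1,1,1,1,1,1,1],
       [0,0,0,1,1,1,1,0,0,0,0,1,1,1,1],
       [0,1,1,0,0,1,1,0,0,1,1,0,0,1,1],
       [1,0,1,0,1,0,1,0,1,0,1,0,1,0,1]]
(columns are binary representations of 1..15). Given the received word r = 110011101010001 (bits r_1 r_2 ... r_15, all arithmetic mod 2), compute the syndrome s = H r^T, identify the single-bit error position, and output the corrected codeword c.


s = (1, 0, 1, 0)^T, error position = 10, corrected codeword c = 110011101110001

Compute s = H r^T mod 2 one row at a time:
  s_1 = 0 + 1 + 0 + 1 + 0 + 0 + 0 + 1 = 3 ≡ 1 (mod 2).
  s_2 = 0 + 1 + 1 + 1 + 0 + 0 + 0 + 1 = 4 ≡ 0 (mod 2).
  s_3 = 1 + 0 + 1 + 1 + 0 + 1 + 0 + 1 = 5 ≡ 1 (mod 2).
  s_4 = 1 + 0 + 1 + 1 + 1 + 1 + 0 + 1 = 6 ≡ 0 (mod 2).
s = (1, 0, 1, 0)^T — this equals column 10 of H (binary 1010), so error is at position 10.
Correct: flip bit 10 of r = 110011101010001 to get c = 110011101110001.


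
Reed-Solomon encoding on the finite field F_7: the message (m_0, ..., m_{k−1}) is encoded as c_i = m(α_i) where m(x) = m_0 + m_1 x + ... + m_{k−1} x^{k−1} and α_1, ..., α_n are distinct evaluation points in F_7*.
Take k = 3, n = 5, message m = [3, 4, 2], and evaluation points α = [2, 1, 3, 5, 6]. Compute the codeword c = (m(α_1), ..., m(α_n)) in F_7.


c = [5, 2, 5, 3, 1]

Message polynomial: m(x) = 3 + 4·x + 2·x^2 (mod 7).
For each evaluation point α_i, compute m(α_i) mod 7:
  α_1 = 2: Horner steps 2 → 1 → 5, so m(2) = 5.
  α_2 = 1: Horner steps 2 → 6 → 2, so m(1) = 2.
  α_3 = 3: Horner steps 2 → 3 → 5, so m(3) = 5.
  α_4 = 5: Horner steps 2 → 0 → 3, so m(5) = 3.
  α_5 = 6: Horner steps 2 → 2 → 1, so m(6) = 1.
Codeword c = [5, 2, 5, 3, 1] ∈ F_7^5.


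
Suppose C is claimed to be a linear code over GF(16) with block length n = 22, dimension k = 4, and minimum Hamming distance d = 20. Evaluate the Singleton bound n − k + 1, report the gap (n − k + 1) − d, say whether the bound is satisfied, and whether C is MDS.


Singleton RHS = n − k + 1 = 19, slack = -1, bound violated (no such code; not MDS).

Singleton bound: d ≤ n − k + 1.
Here n = 22, k = 4, so n − k + 1 = 19.
Given d = 20, check d ≤ 19: NO.
Slack = (n − k + 1) − d = -1.
The slack is negative: d = 20 exceeds n − k + 1 = 19 by 1, so the Singleton bound is violated and no linear [22, 4, 20]_16 code can exist. In particular it is not MDS (MDS requires d = n − k + 1 exactly).
Description: the claimed parameters are [22, 4, 20]_16; such a code would be impossible (violates the Singleton bound).


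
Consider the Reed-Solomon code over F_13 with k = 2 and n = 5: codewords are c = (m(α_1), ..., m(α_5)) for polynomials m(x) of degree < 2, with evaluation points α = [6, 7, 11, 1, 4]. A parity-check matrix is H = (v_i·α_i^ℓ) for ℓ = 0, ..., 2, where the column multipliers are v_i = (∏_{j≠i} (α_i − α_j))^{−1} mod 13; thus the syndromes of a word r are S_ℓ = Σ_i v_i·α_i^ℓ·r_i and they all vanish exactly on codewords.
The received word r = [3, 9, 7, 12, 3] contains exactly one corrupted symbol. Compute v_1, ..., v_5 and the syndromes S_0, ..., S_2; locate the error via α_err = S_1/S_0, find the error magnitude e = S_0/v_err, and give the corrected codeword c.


S = (3, 12, 9), error at position 5, error magnitude e = 12, c = [3, 9, 7, 12, 4].

Step 1: column multipliers v_i = (∏_{j≠i}(α_i − α_j))^{−1} mod 13.
  i = 1 (α = 6): (6−7)(6−11)(6−1)(6−4) = (−1)·(−5)·5·2 = 50 ≡ 11, so v_1 = 11^{−1} = 6 (mod 13).
  i = 2 (α = 7): (7−6)(7−11)(7−1)(7−4) = 1·(−4)·6·3 = −72 ≡ 6, so v_2 = 6^{−1} = 11 (mod 13).
  i = 3 (α = 11): (11−6)(11−7)(11−1)(11−4) = 5·4·10·7 = 1400 ≡ 9, so v_3 = 9^{−1} = 3 (mod 13).
  i = 4 (α = 1): (1−6)(1−7)(1−11)(1−4) = (−5)·(−6)·(−10)·(−3) = 900 ≡ 3, so v_4 = 3^{−1} = 9 (mod 13).
  i = 5 (α = 4): (4−6)(4−7)(4−11)(4−1) = (−2)·(−3)·(−7)·3 = −126 ≡ 4, so v_5 = 4^{−1} = 10 (mod 13).
  v = [6, 11, 3, 9, 10].
Step 2: syndromes of r = [3, 9, 7, 12, 3] (all sums mod 13).
  S_0 = Σ v_i r_i = 6·3 + 11·9 + 3·7 + 9·12 + 10·3 = 276 ≡ 3.
  S_1 = Σ v_i α_i r_i = 6·6·3 + 11·7·9 + 3·11·7 + 9·1·12 + 10·4·3 = 1260 ≡ 12.
  α_i^2 mod 13 = [10, 10, 4, 1, 3].
  S_2 = Σ v_i α_i^2 r_i = 6·10·3 + 11·10·9 + 3·4·7 + 9·1·12 + 10·3·3 = 1452 ≡ 9.
  S = (3, 12, 9) ≠ 0, so r is not a codeword (an error is present).
Step 3: locate the error. For a single error e at position i, S_ℓ = v_i·e·α_i^ℓ, so α_err = S_1/S_0.
  S_0^{−1} = 3^{−1} = 9 (mod 13), so α_err = 12·9 = 108 ≡ 4 = α_5. Error position i = 5.
  Consistency check: S_2/S_1 = 9·12 = 108 ≡ 4 = α_err ✓ (single-error assumption holds).
Step 4: error magnitude e = S_0/v_5 = S_0·∏_{j≠5}(α_5 − α_j) = 3·4 = 12 ≡ 12 (mod 13).
Step 5: correct position 5: c_5 = r_5 − e = 3 − 12 ≡ 4 (mod 13). Hence c = [3, 9, 7, 12, 4].
  Check: interpolating c through the α_i gives m(x) = 6 + 6·x (degree < 2) with m(α_i) = c_i for every i, so c is indeed a codeword.
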